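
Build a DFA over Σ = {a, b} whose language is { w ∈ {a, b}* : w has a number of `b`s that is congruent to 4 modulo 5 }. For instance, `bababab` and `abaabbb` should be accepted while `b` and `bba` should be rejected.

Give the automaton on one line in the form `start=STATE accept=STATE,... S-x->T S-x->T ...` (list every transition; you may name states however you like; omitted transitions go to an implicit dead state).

start=S0 accept=S4 S0-a->S0 S0-b->S1 S1-a->S1 S1-b->S2 S2-a->S2 S2-b->S3 S3-a->S3 S3-b->S4 S4-a->S4 S4-b->S0

The only thing that matters is how many `b`s have appeared, reduced mod 5. Use one state per residue: S0 for 0, …, S4 for 4. Reading `b` moves to the next residue; anything else stays put. S4 is accepting.
A 5-state machine:
        a   b  
>  S0   S0  S1 
   S1   S1  S2 
   S2   S2  S3 
   S3   S3  S4 
 * S4   S4  S0 
(> = start, * = accepting)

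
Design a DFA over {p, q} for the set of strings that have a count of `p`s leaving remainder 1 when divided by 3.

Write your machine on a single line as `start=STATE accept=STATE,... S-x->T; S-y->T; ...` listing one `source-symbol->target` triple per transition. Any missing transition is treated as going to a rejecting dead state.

start=A; accept=B; A-p->B; A-q->A; B-p->C; B-q->B; C-p->A; C-q->C

Keep the running count of `p`s modulo 3: each `p` advances along the cycle A → B → C → A while other symbols loop. Accept at B.
       p  q 
>  A   B  A 
 * B   C  B 
   C   A  C 
(> = start, * = accepting)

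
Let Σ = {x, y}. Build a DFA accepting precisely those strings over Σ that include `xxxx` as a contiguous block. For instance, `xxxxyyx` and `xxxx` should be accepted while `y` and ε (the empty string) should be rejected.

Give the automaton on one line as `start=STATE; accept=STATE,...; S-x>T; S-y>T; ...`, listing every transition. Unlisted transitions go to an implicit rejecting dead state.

start=q0; accept=q4; q0-x>q1; q0-y>q0; q1-x>q2; q1-y>q0; q2-x>q3; q2-y>q0; q3-x>q4; q3-y>q0; q4-x>q4; q4-y>q4

States q0..q3 record the length of the longest prefix of `xxxx` that matches the current input suffix. Reaching q4 means `xxxx` has been seen, and we stay there forever. Accept from q4.
A 5-state machine:
        x   y  
>  q0   q1  q0 
   q1   q2  q0 
   q2   q3  q0 
   q3   q4  q0 
 * q4   q4  q4 
(> = start, * = accepting)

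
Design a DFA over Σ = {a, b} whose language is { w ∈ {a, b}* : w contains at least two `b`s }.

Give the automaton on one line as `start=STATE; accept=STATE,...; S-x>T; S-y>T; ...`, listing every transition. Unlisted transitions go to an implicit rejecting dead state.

start=q0; accept=q2,q3; q0-a>q0; q0-b>q1; q1-a>q1; q1-b>q2; q2-a>q2; q2-b>q3; q3-a>q3; q3-b>q3

Only the number of `b`s matters, and only up to 3. Make a chain q0 → q1 → q2 → q3 advanced by each `b` (with q3 absorbing); every other symbol self-loops. The accepting set is {q2, q3}.
        a   b  
>  q0   q0  q1 
   q1   q1  q2 
 * q2   q2  q3 
 * q3   q3  q3 
(> = start, * = accepting)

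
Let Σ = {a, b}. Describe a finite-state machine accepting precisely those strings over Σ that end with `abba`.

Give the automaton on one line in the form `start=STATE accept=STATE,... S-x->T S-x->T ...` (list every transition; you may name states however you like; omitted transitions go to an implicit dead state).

Let each state record the length of the longest suffix of the input read so far that is also a prefix of `abba`. q1 means the last symbol is `a`; q2 means the last 2 symbols are `ab`; q3 means the last 3 symbols are `abb`; q4 means the last 4 symbols are `abba`. Accept only at q4, where the string currently ends in `abba`.
A 5-state machine:
        a   b  
>  q0   q1  q0 
   q1   q1  q2 
   q2   q1  q3 
   q3   q4  q0 
 * q4   q1  q2 
(> = start, * = accepting)

start=q0 accept=q4 q0-a->q1 q0-b->q0 q1-a->q1 q1-b->q2 q2-a->q1 q2-b->q3 q3-a->q4 q3-b->q0 q4-a->q1 q4-b->q2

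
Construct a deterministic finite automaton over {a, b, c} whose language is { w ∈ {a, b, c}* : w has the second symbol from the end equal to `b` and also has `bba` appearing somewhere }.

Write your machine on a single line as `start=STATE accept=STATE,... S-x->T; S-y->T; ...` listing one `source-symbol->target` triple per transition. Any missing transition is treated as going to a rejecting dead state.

Build one automaton per condition and run them in lockstep. The first has 13 states tracking the last 2 symbols read; the second has 4 states tracking whether and how much of `bba` has been seen. A product state is a pair (one from each), accepting exactly when both do. Equivalent product states are then merged.
7 states suffice.
        a   b   c  
>  q0   q0  q1  q0 
   q1   q0  q2  q0 
   q2   q3  q2  q0 
 * q3   q4  q5  q4 
   q4   q4  q5  q4 
   q5   q3  q6  q3 
 * q6   q3  q6  q3 
(> = start, * = accepting)

start=q0; accept=q3,q6; q0-a->q0; q0-b->q1; q0-c->q0; q1-a->q0; q1-b->q2; q1-c->q0; q2-a->q3; q2-b->q2; q2-c->q0; q3-a->q4; q3-b->q5; q3-c->q4; q4-a->q4; q4-b->q5; q4-c->q4; q5-a->q3; q5-b->q6; q5-c->q3; q6-a->q3; q6-b->q6; q6-c->q3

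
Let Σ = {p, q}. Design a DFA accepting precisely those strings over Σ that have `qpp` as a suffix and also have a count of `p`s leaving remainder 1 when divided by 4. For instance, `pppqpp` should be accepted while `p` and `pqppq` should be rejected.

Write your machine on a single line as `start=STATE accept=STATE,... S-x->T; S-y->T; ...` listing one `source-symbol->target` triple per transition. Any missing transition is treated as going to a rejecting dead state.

start=s0; accept=s15; s0-p->s1; s0-q->s2; s1-p->s3; s1-q->s4; s2-p->s5; s2-q->s2; s3-p->s6; s3-q->s7; s4-p->s8; s4-q->s4; s5-p->s9; s5-q->s4; s6-p->s0; s6-q->s10; s7-p->s11; s7-q->s7; s8-p->s12; s8-q->s7; s9-p->s6; s9-q->s7; s10-p->s13; s10-q->s10; s11-p->s14; s11-q->s10; s12-p->s0; s12-q->s10; s13-p->s15; s13-q->s2; s14-p->s1; s14-q->s2; s15-p->s3; s15-q->s4

Run two small machines in parallel and take their product. One (4 states) tracks how much of the suffix `qpp` has currently been matched; the other (4 states) tracks the count of `p`s modulo 4. Each combined state is a pair, one component from each; accept when both components accept.
With 16 states:
          p    q  
>  s0     s1   s2 
   s1     s3   s4 
   s2     s5   s2 
   s3     s6   s7 
   s4     s8   s4 
   s5     s9   s4 
   s6     s0  s10 
   s7    s11   s7 
   s8    s12   s7 
   s9     s6   s7 
   s10   s13  s10 
   s11   s14  s10 
   s12    s0  s10 
   s13   s15   s2 
   s14    s1   s2 
 * s15    s3   s4 
(> = start, * = accepting)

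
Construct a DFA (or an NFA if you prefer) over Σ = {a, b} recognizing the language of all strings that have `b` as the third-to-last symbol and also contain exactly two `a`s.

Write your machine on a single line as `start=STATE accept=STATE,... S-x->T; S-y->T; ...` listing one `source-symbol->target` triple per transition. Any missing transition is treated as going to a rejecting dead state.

Build one automaton per condition and run them in lockstep. One (15 states) tracks the last 3 symbols read; the other (4 states) tracks the count of `a`s, saturating at 3. Each combined state is a pair, one component from each; accept when both components accept. After merging equivalent states the machine shrinks.
          a    b  
>  q0     q1   q2 
   q1     q3   q4 
   q2     q5   q2 
   q3     q6   q7 
   q4     q8   q9 
   q5    q10   q4 
   q6     q6   q6 
   q7     q6  q11 
   q8     q6  q12 
   q9    q13   q9 
 * q10    q6   q7 
   q11    q6  q14 
 * q12    q6  q11 
 * q13    q6  q12 
 * q14    q6  q14 
(> = start, * = accepting)

start=q0; accept=q10,q12,q13,q14; q0-a->q1; q0-b->q2; q1-a->q3; q1-b->q4; q2-a->q5; q2-b->q2; q3-a->q6; q3-b->q7; q4-a->q8; q4-b->q9; q5-a->q10; q5-b->q4; q6-a->q6; q6-b->q6; q7-a->q6; q7-b->q11; q8-a->q6; q8-b->q12; q9-a->q13; q9-b->q9; q10-a->q6; q10-b->q7; q11-a->q6; q11-b->q14; q12-a->q6; q12-b->q11; q13-a->q6; q13-b->q12; q14-a->q6; q14-b->q14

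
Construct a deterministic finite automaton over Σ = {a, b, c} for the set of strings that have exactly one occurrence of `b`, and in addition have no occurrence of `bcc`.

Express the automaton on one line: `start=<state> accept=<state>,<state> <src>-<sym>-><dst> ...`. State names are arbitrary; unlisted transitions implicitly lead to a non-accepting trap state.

Run two small machines in parallel and take their product. The first has 3 states tracking the count of `b`s, saturating at 2; the second has 4 states tracking partial matches of the forbidden pattern `bcc`. A product state is a pair (one from each), accepting exactly when both do.
A 9-state machine:
        a   b   c  
>  S0   S0  S1  S0 
 * S1   S2  S3  S4 
 * S2   S2  S3  S2 
   S3   S5  S3  S6 
 * S4   S2  S3  S7 
   S5   S5  S3  S5 
   S6   S5  S3  S8 
   S7   S7  S8  S7 
   S8   S8  S8  S8 
(> = start, * = accepting)

start=S0 accept=S1,S2,S4 S0-a->S0 S0-b->S1 S0-c->S0 S1-a->S2 S1-b->S3 S1-c->S4 S2-a->S2 S2-b->S3 S2-c->S2 S3-a->S5 S3-b->S3 S3-c->S6 S4-a->S2 S4-b->S3 S4-c->S7 S5-a->S5 S5-b->S3 S5-c->S5 S6-a->S5 S6-b->S3 S6-c->S8 S7-a->S7 S7-b->S8 S7-c->S7 S8-a->S8 S8-b->S8 S8-c->S8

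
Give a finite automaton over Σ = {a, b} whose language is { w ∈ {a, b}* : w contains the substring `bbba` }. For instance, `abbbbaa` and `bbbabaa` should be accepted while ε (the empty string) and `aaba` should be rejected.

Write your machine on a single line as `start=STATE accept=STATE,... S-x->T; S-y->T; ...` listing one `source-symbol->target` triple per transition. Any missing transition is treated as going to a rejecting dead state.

Track how much of `bbba` has been matched so far: state q0 is no progress, q4 is the absorbing accept state reached once `bbba` has occurred. Intermediate states record partial matches; on a mismatch, fall back to the longest reusable overlap.
With 5 states:
        a   b  
>  q0   q0  q1 
   q1   q0  q2 
   q2   q0  q3 
   q3   q4  q3 
 * q4   q4  q4 
(> = start, * = accepting)

start=q0; accept=q4; q0-a->q0; q0-b->q1; q1-a->q0; q1-b->q2; q2-a->q0; q2-b->q3; q3-a->q4; q3-b->q3; q4-a->q4; q4-b->q4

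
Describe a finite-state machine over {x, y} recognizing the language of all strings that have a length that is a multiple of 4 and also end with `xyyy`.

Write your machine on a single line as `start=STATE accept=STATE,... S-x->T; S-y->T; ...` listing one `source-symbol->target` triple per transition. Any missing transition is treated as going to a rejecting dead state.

Handle the two conditions separately and then intersect. The first has 4 states tracking the input length modulo 4; the second has 5 states tracking how much of the suffix `xyyy` has currently been matched. A product state is a pair (one from each), accepting exactly when both do. After merging equivalent states the machine shrinks.
An 8-state machine:
        x   y  
>  s0   s1  s2 
   s1   s3  s4 
   s2   s3  s3 
   s3   s5  s5 
   s4   s5  s6 
   s5   s0  s0 
   s6   s0  s7 
 * s7   s1  s2 
(> = start, * = accepting)

start=s0; accept=s7; s0-x->s1; s0-y->s2; s1-x->s3; s1-y->s4; s2-x->s3; s2-y->s3; s3-x->s5; s3-y->s5; s4-x->s5; s4-y->s6; s5-x->s0; s5-y->s0; s6-x->s0; s6-y->s7; s7-x->s1; s7-y->s2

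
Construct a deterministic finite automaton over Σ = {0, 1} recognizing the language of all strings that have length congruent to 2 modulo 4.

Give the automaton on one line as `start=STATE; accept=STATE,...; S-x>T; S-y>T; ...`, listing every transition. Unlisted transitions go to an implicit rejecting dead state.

Only the length mod 4 matters, so use a 4-cycle: from any state, every input symbol moves to the next state, wrapping s3 back to s0. Mark s2 accepting.
With 4 states:
        0   1  
>  s0   s1  s1 
   s1   s2  s2 
 * s2   s3  s3 
   s3   s0  s0 
(> = start, * = accepting)

start=s0; accept=s2; s0-0>s1; s0-1>s1; s1-0>s2; s1-1>s2; s2-0>s3; s2-1>s3; s3-0>s0; s3-1>s0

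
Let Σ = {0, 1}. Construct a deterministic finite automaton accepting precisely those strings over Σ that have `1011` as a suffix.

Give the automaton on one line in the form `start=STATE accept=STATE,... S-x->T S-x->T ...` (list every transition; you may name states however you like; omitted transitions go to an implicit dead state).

start=s0 accept=s4 s0-0->s0 s0-1->s1 s1-0->s2 s1-1->s1 s2-0->s0 s2-1->s3 s3-0->s2 s3-1->s4 s4-0->s2 s4-1->s1

Let each state record the length of the longest suffix of the input read so far that is also a prefix of `1011`. s1 means the last symbol is `1`; s2 means the last 2 symbols are `10`; s3 means the last 3 symbols are `101`; s4 means the last 4 symbols are `1011`. Accept only at s4, where the string currently ends in `1011`.
A 5-state machine:
        0   1  
>  s0   s0  s1 
   s1   s2  s1 
   s2   s0  s3 
   s3   s2  s4 
 * s4   s2  s1 
(> = start, * = accepting)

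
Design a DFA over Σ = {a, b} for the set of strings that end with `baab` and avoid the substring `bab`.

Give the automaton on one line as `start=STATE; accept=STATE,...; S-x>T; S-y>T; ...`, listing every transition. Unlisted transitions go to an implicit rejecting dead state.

start=q0; accept=q5; q0-a>q0; q0-b>q1; q1-a>q2; q1-b>q1; q2-a>q3; q2-b>q4; q3-a>q0; q3-b>q5; q4-a>q4; q4-b>q4; q5-a>q2; q5-b>q1

Build one automaton per condition and run them in lockstep. The first has 5 states tracking how much of the suffix `baab` has currently been matched; the second has 4 states tracking partial matches of the forbidden pattern `bab`. A product state is a pair (one from each), accepting exactly when both do. After merging equivalent states the machine shrinks.
With 6 states:
        a   b  
>  q0   q0  q1 
   q1   q2  q1 
   q2   q3  q4 
   q3   q0  q5 
   q4   q4  q4 
 * q5   q2  q1 
(> = start, * = accepting)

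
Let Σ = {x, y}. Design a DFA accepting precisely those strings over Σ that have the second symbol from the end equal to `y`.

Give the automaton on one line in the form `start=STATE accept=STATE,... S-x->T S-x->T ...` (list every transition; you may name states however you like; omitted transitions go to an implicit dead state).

A DFA must remember the last 2 symbols (since which symbol is second-to-last isn't known until the input ends). Use one state per possible window of the last ≤2 symbols; accept from those whose window starts with `y`.
A 7-state machine:
        x   y  
>  s0   s1  s2 
   s1   s3  s4 
   s2   s5  s6 
   s3   s3  s4 
   s4   s5  s6 
 * s5   s3  s4 
 * s6   s5  s6 
(> = start, * = accepting)

start=s0 accept=s5,s6 s0-x->s1 s0-y->s2 s1-x->s3 s1-y->s4 s2-x->s5 s2-y->s6 s3-x->s3 s3-y->s4 s4-x->s5 s4-y->s6 s5-x->s3 s5-y->s4 s6-x->s5 s6-y->s6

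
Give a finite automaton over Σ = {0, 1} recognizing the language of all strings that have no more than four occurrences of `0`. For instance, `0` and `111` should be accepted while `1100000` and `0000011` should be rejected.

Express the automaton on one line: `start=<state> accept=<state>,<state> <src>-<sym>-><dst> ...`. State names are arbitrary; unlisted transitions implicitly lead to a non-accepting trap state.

start=S0 accept=S0,S1,S2,S3,S4 S0-0->S1 S0-1->S0 S1-0->S2 S1-1->S1 S2-0->S3 S2-1->S2 S3-0->S4 S3-1->S3 S4-0->S5 S4-1->S4 S5-0->S5 S5-1->S5

Only the number of `0`s matters, and only up to 5. Make a chain S0 → S1 → S2 → S3 → S4 → S5 advanced by each `0` (with S5 absorbing); every other symbol self-loops. The accepting set is {S0, S1, S2, S3, S4}.
With 6 states:
        0   1  
>* S0   S1  S0 
 * S1   S2  S1 
 * S2   S3  S2 
 * S3   S4  S3 
 * S4   S5  S4 
   S5   S5  S5 
(> = start, * = accepting)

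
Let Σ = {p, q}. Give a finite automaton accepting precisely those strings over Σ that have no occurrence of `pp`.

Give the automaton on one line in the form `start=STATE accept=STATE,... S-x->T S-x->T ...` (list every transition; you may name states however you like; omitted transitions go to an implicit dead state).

start=S0 accept=S0,S1 S0-p->S1 S0-q->S0 S1-p->S2 S1-q->S0 S2-p->S2 S2-q->S2

Track partial matches of the forbidden pattern `pp`. State S2 is a dead state reached once `pp` has occurred; every other state accepts. S0 means no part of `pp` is currently matched.
With 3 states:
        p   q  
>* S0   S1  S0 
 * S1   S2  S0 
   S2   S2  S2 
(> = start, * = accepting)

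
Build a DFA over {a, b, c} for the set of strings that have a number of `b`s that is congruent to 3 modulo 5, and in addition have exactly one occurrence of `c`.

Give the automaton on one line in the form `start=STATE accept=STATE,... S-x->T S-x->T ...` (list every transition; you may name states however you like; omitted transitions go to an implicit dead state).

start=q0 accept=q9 q0-a->q0 q0-b->q1 q0-c->q2 q1-a->q1 q1-b->q3 q1-c->q4 q2-a->q2 q2-b->q4 q2-c->q5 q3-a->q3 q3-b->q6 q3-c->q7 q4-a->q4 q4-b->q7 q4-c->q5 q5-a->q5 q5-b->q5 q5-c->q5 q6-a->q6 q6-b->q8 q6-c->q9 q7-a->q7 q7-b->q9 q7-c->q5 q8-a->q8 q8-b->q0 q8-c->q10 q9-a->q9 q9-b->q10 q9-c->q5 q10-a->q10 q10-b->q2 q10-c->q5

Run two small machines in parallel and take their product. One (5 states) tracks the count of `b`s modulo 5; the other (3 states) tracks the count of `c`s, saturating at 2. Each combined state is a pair, one component from each; accept when both components accept. Minimizing collapses redundant product states.
11 states suffice.
          a    b    c  
>  q0     q0   q1   q2 
   q1     q1   q3   q4 
   q2     q2   q4   q5 
   q3     q3   q6   q7 
   q4     q4   q7   q5 
   q5     q5   q5   q5 
   q6     q6   q8   q9 
   q7     q7   q9   q5 
   q8     q8   q0  q10 
 * q9     q9  q10   q5 
   q10   q10   q2   q5 
(> = start, * = accepting)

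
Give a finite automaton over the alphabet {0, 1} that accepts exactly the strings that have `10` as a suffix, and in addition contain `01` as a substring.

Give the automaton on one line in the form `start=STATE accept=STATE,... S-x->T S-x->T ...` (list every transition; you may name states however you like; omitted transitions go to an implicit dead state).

Handle the two conditions separately and then intersect. The first has 3 states tracking how much of the suffix `10` has currently been matched; the second has 3 states tracking whether and how much of `01` has been seen. A product state is a pair (one from each), accepting exactly when both do. Equivalent product states are then merged.
4 states suffice.
        0   1  
>  s0   s1  s0 
   s1   s1  s2 
   s2   s3  s2 
 * s3   s1  s2 
(> = start, * = accepting)

start=s0 accept=s3 s0-0->s1 s0-1->s0 s1-0->s1 s1-1->s2 s2-0->s3 s2-1->s2 s3-0->s1 s3-1->s2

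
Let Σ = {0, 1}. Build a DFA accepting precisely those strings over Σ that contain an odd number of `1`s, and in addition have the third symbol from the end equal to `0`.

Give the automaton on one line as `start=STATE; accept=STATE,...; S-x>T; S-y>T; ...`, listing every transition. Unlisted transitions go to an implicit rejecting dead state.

Build one automaton per condition and run them in lockstep. One (2 states) tracks the count of `1`s modulo 2; the other (15 states) tracks the last 3 symbols read. Each combined state is a pair, one component from each; accept when both components accept.
A 23-state machine:
          0    1  
>  q0     q1   q2 
   q1     q3   q4 
   q2     q5   q6 
   q3     q7   q8 
   q4     q9  q10 
   q5    q11  q12 
   q6    q13  q14 
   q7     q7   q8 
 * q8     q9  q10 
 * q9    q11  q12 
   q10   q13  q14 
   q11   q15  q16 
   q12   q17  q18 
   q13   q19  q20 
   q14   q21  q22 
 * q15   q15  q16 
   q16   q17  q18 
   q17   q19  q20 
 * q18   q21  q22 
   q19    q7   q8 
   q20    q9  q10 
   q21   q11  q12 
   q22   q13  q14 
(> = start, * = accepting)

start=q0; accept=q8,q9,q15,q18; q0-0>q1; q0-1>q2; q1-0>q3; q1-1>q4; q2-0>q5; q2-1>q6; q3-0>q7; q3-1>q8; q4-0>q9; q4-1>q10; q5-0>q11; q5-1>q12; q6-0>q13; q6-1>q14; q7-0>q7; q7-1>q8; q8-0>q9; q8-1>q10; q9-0>q11; q9-1>q12; q10-0>q13; q10-1>q14; q11-0>q15; q11-1>q16; q12-0>q17; q12-1>q18; q13-0>q19; q13-1>q20; q14-0>q21; q14-1>q22; q15-0>q15; q15-1>q16; q16-0>q17; q16-1>q18; q17-0>q19; q17-1>q20; q18-0>q21; q18-1>q22; q19-0>q7; q19-1>q8; q20-0>q9; q20-1>q10; q21-0>q11; q21-1>q12; q22-0>q13; q22-1>q14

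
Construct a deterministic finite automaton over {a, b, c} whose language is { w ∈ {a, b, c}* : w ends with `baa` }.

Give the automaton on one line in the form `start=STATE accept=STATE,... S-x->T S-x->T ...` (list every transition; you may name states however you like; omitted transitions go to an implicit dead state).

start=S0 accept=S3 S0-a->S0 S0-b->S1 S0-c->S0 S1-a->S2 S1-b->S1 S1-c->S0 S2-a->S3 S2-b->S1 S2-c->S0 S3-a->S0 S3-b->S1 S3-c->S0

Let each state record the length of the longest suffix of the input read so far that is also a prefix of `baa`. S1 means the last symbol is `b`; S2 means the last 2 symbols are `ba`; S3 means the last 3 symbols are `baa`. Accept only at S3, where the string currently ends in `baa`.
4 states suffice.
        a   b   c  
>  S0   S0  S1  S0 
   S1   S2  S1  S0 
   S2   S3  S1  S0 
 * S3   S0  S1  S0 
(> = start, * = accepting)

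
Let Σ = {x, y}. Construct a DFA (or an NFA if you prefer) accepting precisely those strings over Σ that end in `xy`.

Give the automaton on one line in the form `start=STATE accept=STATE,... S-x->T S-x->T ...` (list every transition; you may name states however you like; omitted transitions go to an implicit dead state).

Let each state record the length of the longest suffix of the input read so far that is also a prefix of `xy`. q1 means the last symbol is `x`; q2 means the last 2 symbols are `xy`. Accept only at q2, where the string currently ends in `xy`.
With 3 states:
        x   y  
>  q0   q1  q0 
   q1   q1  q2 
 * q2   q1  q0 
(> = start, * = accepting)

start=q0 accept=q2 q0-x->q1 q0-y->q0 q1-x->q1 q1-y->q2 q2-x->q1 q2-y->q0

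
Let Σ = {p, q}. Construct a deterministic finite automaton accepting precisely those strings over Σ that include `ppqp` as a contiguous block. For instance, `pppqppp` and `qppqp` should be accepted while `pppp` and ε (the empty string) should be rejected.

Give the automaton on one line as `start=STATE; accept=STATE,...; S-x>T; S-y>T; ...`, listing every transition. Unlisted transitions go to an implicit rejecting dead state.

States S0..S3 record the length of the longest prefix of `ppqp` that matches the current input suffix. Reaching S4 means `ppqp` has been seen, and we stay there forever. Accept from S4.
5 states suffice.
        p   q  
>  S0   S1  S0 
   S1   S2  S0 
   S2   S2  S3 
   S3   S4  S0 
 * S4   S4  S4 
(> = start, * = accepting)

start=S0; accept=S4; S0-p>S1; S0-q>S0; S1-p>S2; S1-q>S0; S2-p>S2; S2-q>S3; S3-p>S4; S3-q>S0; S4-p>S4; S4-q>S4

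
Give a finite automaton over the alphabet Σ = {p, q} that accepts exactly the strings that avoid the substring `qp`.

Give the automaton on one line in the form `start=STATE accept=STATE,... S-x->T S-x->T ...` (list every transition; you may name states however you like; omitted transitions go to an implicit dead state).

Track partial matches of the forbidden pattern `qp`. State s2 is a dead state reached once `qp` has occurred; every other state accepts. s0 means no part of `qp` is currently matched.
A 3-state machine:
        p   q  
>* s0   s0  s1 
 * s1   s2  s1 
   s2   s2  s2 
(> = start, * = accepting)

start=s0 accept=s0,s1 s0-p->s0 s0-q->s1 s1-p->s2 s1-q->s1 s2-p->s2 s2-q->s2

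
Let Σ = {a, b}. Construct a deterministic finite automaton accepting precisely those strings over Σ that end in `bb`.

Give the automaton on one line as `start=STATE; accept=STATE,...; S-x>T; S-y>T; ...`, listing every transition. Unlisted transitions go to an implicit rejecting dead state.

start=q0; accept=q2; q0-a>q0; q0-b>q1; q1-a>q0; q1-b>q2; q2-a>q0; q2-b>q2

Remember how much of `bb` the current input suffix matches. State q0 means no match yet; q1 means the last symbol is `b`; q2 means the last 2 symbols are `bb`. Only q2 accepts. On a mismatch, fall back to the longest proper suffix that is still a prefix of `bb`.
        a   b  
>  q0   q0  q1 
   q1   q0  q2 
 * q2   q0  q2 
(> = start, * = accepting)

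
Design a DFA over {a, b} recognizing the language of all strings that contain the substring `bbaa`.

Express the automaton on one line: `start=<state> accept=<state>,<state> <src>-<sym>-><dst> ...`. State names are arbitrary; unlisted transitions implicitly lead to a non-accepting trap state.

start=s0 accept=s4 s0-a->s0 s0-b->s1 s1-a->s0 s1-b->s2 s2-a->s3 s2-b->s2 s3-a->s4 s3-b->s1 s4-a->s4 s4-b->s4

States s0..s3 record the length of the longest prefix of `bbaa` that matches the current input suffix. Reaching s4 means `bbaa` has been seen, and we stay there forever. Accept from s4.
With 5 states:
        a   b  
>  s0   s0  s1 
   s1   s0  s2 
   s2   s3  s2 
   s3   s4  s1 
 * s4   s4  s4 
(> = start, * = accepting)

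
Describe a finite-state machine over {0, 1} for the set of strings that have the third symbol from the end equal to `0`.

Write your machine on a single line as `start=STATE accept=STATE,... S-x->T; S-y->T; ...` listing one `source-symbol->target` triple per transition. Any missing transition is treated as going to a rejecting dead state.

A DFA must remember the last 3 symbols (since which symbol is third-to-last isn't known until the input ends). Use one state per possible window of the last ≤3 symbols; accept from those whose window starts with `0`.
A 15-state machine:
          0    1  
>  S0     S1   S2 
   S1     S3   S4 
   S2     S5   S6 
   S3     S7   S8 
   S4     S9  S10 
   S5    S11  S12 
   S6    S13  S14 
 * S7     S7   S8 
 * S8     S9  S10 
 * S9    S11  S12 
 * S10   S13  S14 
   S11    S7   S8 
   S12    S9  S10 
   S13   S11  S12 
   S14   S13  S14 
(> = start, * = accepting)

start=S0; accept=S7,S8,S9,S10; S0-0->S1; S0-1->S2; S1-0->S3; S1-1->S4; S2-0->S5; S2-1->S6; S3-0->S7; S3-1->S8; S4-0->S9; S4-1->S10; S5-0->S11; S5-1->S12; S6-0->S13; S6-1->S14; S7-0->S7; S7-1->S8; S8-0->S9; S8-1->S10; S9-0->S11; S9-1->S12; S10-0->S13; S10-1->S14; S11-0->S7; S11-1->S8; S12-0->S9; S12-1->S10; S13-0->S11; S13-1->S12; S14-0->S13; S14-1->S14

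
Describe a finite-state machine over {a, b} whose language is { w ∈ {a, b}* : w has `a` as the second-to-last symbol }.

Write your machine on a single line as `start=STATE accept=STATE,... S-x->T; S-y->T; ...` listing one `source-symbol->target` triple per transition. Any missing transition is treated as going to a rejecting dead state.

Because acceptance depends on a position counted from the end, the machine has to buffer the most recent 2 symbols. Make each state the string of the last up-to-2 symbols read; on input `x` shift the window left and append `x`. Accept when the buffered window has length 2 and begins with `a`.
With 7 states:
        a   b  
>  q0   q1  q2 
   q1   q3  q4 
   q2   q5  q6 
 * q3   q3  q4 
 * q4   q5  q6 
   q5   q3  q4 
   q6   q5  q6 
(> = start, * = accepting)

start=q0; accept=q3,q4; q0-a->q1; q0-b->q2; q1-a->q3; q1-b->q4; q2-a->q5; q2-b->q6; q3-a->q3; q3-b->q4; q4-a->q5; q4-b->q6; q5-a->q3; q5-b->q4; q6-a->q5; q6-b->q6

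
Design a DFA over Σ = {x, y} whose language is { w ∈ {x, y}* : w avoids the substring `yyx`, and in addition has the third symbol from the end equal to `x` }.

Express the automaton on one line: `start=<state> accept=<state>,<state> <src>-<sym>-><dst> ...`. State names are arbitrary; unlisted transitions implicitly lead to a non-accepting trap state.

start=s0 accept=s7,s8,s9,s10 s0-x->s1 s0-y->s2 s1-x->s3 s1-y->s4 s2-x->s5 s2-y->s6 s3-x->s7 s3-y->s8 s4-x->s9 s4-y->s10 s5-x->s11 s5-y->s12 s6-x->s13 s6-y->s14 s7-x->s7 s7-y->s8 s8-x->s9 s8-y->s10 s9-x->s11 s9-y->s12 s10-x->s13 s10-y->s14 s11-x->s7 s11-y->s8 s12-x->s9 s12-y->s10 s13-x->s15 s13-y->s16 s14-x->s13 s14-y->s14 s15-x->s17 s15-y->s18 s16-x->s19 s16-y->s20 s17-x->s17 s17-y->s18 s18-x->s19 s18-y->s20 s19-x->s15 s19-y->s16 s20-x->s13 s20-y->s21 s21-x->s13 s21-y->s21

Handle the two conditions separately and then intersect. The first has 4 states tracking partial matches of the forbidden pattern `yyx`; the second has 15 states tracking the last 3 symbols read. A product state is a pair (one from each), accepting exactly when both do.
          x    y  
>  s0     s1   s2 
   s1     s3   s4 
   s2     s5   s6 
   s3     s7   s8 
   s4     s9  s10 
   s5    s11  s12 
   s6    s13  s14 
 * s7     s7   s8 
 * s8     s9  s10 
 * s9    s11  s12 
 * s10   s13  s14 
   s11    s7   s8 
   s12    s9  s10 
   s13   s15  s16 
   s14   s13  s14 
   s15   s17  s18 
   s16   s19  s20 
   s17   s17  s18 
   s18   s19  s20 
   s19   s15  s16 
   s20   s13  s21 
   s21   s13  s21 
(> = start, * = accepting)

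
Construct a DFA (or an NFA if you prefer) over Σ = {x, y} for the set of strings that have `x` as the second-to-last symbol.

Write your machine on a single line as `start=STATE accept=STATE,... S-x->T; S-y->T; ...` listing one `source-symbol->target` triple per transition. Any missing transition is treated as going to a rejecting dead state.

Because acceptance depends on a position counted from the end, the machine has to buffer the most recent 2 symbols. Make each state the string of the last up-to-2 symbols read; on input `x` shift the window left and append `x`. Accept when the buffered window has length 2 and begins with `x`.
7 states suffice.
       x  y 
>  A   B  C 
   B   D  E 
   C   F  G 
 * D   D  E 
 * E   F  G 
   F   D  E 
   G   F  G 
(> = start, * = accepting)

start=A; accept=D,E; A-x->B; A-y->C; B-x->D; B-y->E; C-x->F; C-y->G; D-x->D; D-y->E; E-x->F; E-y->G; F-x->D; F-y->E; G-x->F; G-y->G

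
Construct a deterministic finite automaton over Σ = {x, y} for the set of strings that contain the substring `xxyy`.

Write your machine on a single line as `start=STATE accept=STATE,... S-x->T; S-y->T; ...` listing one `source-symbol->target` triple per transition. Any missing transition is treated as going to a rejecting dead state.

Track how much of `xxyy` has been matched so far: state A is no progress, E is the absorbing accept state reached once `xxyy` has occurred. Intermediate states record partial matches; on a mismatch, fall back to the longest reusable overlap.
5 states suffice.
       x  y 
>  A   B  A 
   B   C  A 
   C   C  D 
   D   B  E 
 * E   E  E 
(> = start, * = accepting)

start=A; accept=E; A-x->B; A-y->A; B-x->C; B-y->A; C-x->C; C-y->D; D-x->B; D-y->E; E-x->E; E-y->E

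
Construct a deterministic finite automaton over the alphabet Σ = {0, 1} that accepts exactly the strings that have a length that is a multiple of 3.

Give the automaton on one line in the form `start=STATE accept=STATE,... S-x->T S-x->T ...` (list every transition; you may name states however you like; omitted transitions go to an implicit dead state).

Count input length modulo 3: every symbol advances one step around the cycle S0 → S1 → S2 → S0. Accept at S0.
A 3-state machine:
        0   1  
>* S0   S1  S1 
   S1   S2  S2 
   S2   S0  S0 
(> = start, * = accepting)

start=S0 accept=S0 S0-0->S1 S0-1->S1 S1-0->S2 S1-1->S2 S2-0->S0 S2-1->S0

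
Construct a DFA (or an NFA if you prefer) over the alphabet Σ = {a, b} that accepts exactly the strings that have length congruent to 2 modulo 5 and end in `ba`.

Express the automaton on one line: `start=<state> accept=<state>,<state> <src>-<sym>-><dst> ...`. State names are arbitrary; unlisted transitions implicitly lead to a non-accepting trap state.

start=s0 accept=s4 s0-a->s1 s0-b->s2 s1-a->s3 s1-b->s3 s2-a->s4 s2-b->s3 s3-a->s5 s3-b->s5 s4-a->s5 s4-b->s5 s5-a->s6 s5-b->s6 s6-a->s0 s6-b->s0

Handle the two conditions separately and then intersect. The first has 5 states tracking the input length modulo 5; the second has 3 states tracking how much of the suffix `ba` has currently been matched. A product state is a pair (one from each), accepting exactly when both do. Minimizing collapses redundant product states.
        a   b  
>  s0   s1  s2 
   s1   s3  s3 
   s2   s4  s3 
   s3   s5  s5 
 * s4   s5  s5 
   s5   s6  s6 
   s6   s0  s0 
(> = start, * = accepting)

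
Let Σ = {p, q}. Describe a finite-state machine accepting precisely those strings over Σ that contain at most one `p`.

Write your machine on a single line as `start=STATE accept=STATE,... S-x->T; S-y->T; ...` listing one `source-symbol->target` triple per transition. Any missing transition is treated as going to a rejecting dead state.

start=S0; accept=S0,S1; S0-p->S1; S0-q->S0; S1-p->S2; S1-q->S1; S2-p->S2; S2-q->S2

Count `p`s, saturating at 2: state S0 means no `p` yet, S1 means one `p` seen, S2 means more than one. Each `p` increments (capped at S2); other symbols loop. Accept from {S0, S1}.
        p   q  
>* S0   S1  S0 
 * S1   S2  S1 
   S2   S2  S2 
(> = start, * = accepting)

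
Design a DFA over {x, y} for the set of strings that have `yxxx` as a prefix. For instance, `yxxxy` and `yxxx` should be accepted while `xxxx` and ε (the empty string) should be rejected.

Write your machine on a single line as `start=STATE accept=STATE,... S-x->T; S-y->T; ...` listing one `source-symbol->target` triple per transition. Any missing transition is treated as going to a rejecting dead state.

start=q0; accept=q4; q0-x->q5; q0-y->q1; q1-x->q2; q1-y->q5; q2-x->q3; q2-y->q5; q3-x->q4; q3-y->q5; q4-x->q4; q4-y->q4; q5-x->q5; q5-y->q5

Walk along `yxxx` while the input agrees: from q0 take `y` to q1, and so on. Any deviation drops to the rejecting sink q5. Once q4 is reached the prefix is confirmed and every continuation is accepted.
A 6-state machine:
        x   y  
>  q0   q5  q1 
   q1   q2  q5 
   q2   q3  q5 
   q3   q4  q5 
 * q4   q4  q4 
   q5   q5  q5 
(> = start, * = accepting)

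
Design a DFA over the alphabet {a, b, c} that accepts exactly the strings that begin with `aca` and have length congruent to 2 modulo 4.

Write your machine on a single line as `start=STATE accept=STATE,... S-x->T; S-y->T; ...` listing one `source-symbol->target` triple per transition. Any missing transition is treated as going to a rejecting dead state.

start=S0; accept=S10; S0-a->S1; S0-b->S2; S0-c->S2; S1-a->S3; S1-b->S3; S1-c->S4; S2-a->S3; S2-b->S3; S2-c->S3; S3-a->S5; S3-b->S5; S3-c->S5; S4-a->S6; S4-b->S5; S4-c->S5; S5-a->S7; S5-b->S7; S5-c->S7; S6-a->S8; S6-b->S8; S6-c->S8; S7-a->S2; S7-b->S2; S7-c->S2; S8-a->S9; S8-b->S9; S8-c->S9; S9-a->S10; S9-b->S10; S9-c->S10; S10-a->S6; S10-b->S6; S10-c->S6

Run two small machines in parallel and take their product. One (5 states) tracks whether the input so far still matches the prefix `aca`; the other (4 states) tracks the input length modulo 4. Each combined state is a pair, one component from each; accept when both components accept.
11 states suffice.
          a    b    c  
>  S0     S1   S2   S2 
   S1     S3   S3   S4 
   S2     S3   S3   S3 
   S3     S5   S5   S5 
   S4     S6   S5   S5 
   S5     S7   S7   S7 
   S6     S8   S8   S8 
   S7     S2   S2   S2 
   S8     S9   S9   S9 
   S9    S10  S10  S10 
 * S10    S6   S6   S6 
(> = start, * = accepting)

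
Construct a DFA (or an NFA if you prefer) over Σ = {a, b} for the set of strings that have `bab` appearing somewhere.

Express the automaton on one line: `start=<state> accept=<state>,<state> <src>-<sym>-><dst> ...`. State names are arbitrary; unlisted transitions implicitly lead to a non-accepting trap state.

start=q0 accept=q3 q0-a->q0 q0-b->q1 q1-a->q2 q1-b->q1 q2-a->q0 q2-b->q3 q3-a->q3 q3-b->q3

Track how much of `bab` has been matched so far: state q0 is no progress, q3 is the absorbing accept state reached once `bab` has occurred. Intermediate states record partial matches; on a mismatch, fall back to the longest reusable overlap.
A 4-state machine:
        a   b  
>  q0   q0  q1 
   q1   q2  q1 
   q2   q0  q3 
 * q3   q3  q3 
(> = start, * = accepting)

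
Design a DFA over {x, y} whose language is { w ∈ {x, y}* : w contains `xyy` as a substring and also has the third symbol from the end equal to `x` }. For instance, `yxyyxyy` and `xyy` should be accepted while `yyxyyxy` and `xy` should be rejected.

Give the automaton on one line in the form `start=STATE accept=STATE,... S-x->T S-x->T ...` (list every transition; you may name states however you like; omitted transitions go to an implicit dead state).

Build one automaton per condition and run them in lockstep. The first has 4 states tracking whether and how much of `xyy` has been seen; the second has 15 states tracking the last 3 symbols read. A product state is a pair (one from each), accepting exactly when both do.
       x  y 
>  A   B  C 
   B   D  E 
   C   F  G 
   D   H  I 
   E   J  K 
   F   L  M 
   G   N  O 
   H   H  I 
   I   J  K 
   J   L  M 
 * K   P  Q 
   L   H  I 
   M   J  K 
   N   L  M 
   O   N  O 
   P   R  S 
   Q   P  Q 
   R   T  U 
   S   V  K 
 * T   T  U 
 * U   V  K 
 * V   R  S 
(> = start, * = accepting)

start=A accept=K,T,U,V A-x->B A-y->C B-x->D B-y->E C-x->F C-y->G D-x->H D-y->I E-x->J E-y->K F-x->L F-y->M G-x->N G-y->O H-x->H H-y->I I-x->J I-y->K J-x->L J-y->M K-x->P K-y->Q L-x->H L-y->I M-x->J M-y->K N-x->L N-y->M O-x->N O-y->O P-x->R P-y->S Q-x->P Q-y->Q R-x->T R-y->U S-x->V S-y->K T-x->T T-y->U U-x->V U-y->K V-x->R V-y->S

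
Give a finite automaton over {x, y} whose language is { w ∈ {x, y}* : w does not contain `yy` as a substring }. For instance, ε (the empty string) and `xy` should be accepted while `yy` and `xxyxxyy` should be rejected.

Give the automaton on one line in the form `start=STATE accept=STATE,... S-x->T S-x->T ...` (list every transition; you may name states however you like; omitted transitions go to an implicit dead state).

start=S0 accept=S0,S1 S0-x->S0 S0-y->S1 S1-x->S0 S1-y->S2 S2-x->S2 S2-y->S2

Track partial matches of the forbidden pattern `yy`. State S2 is a dead state reached once `yy` has occurred; every other state accepts. S0 means no part of `yy` is currently matched.
3 states suffice.
        x   y  
>* S0   S0  S1 
 * S1   S0  S2 
   S2   S2  S2 
(> = start, * = accepting)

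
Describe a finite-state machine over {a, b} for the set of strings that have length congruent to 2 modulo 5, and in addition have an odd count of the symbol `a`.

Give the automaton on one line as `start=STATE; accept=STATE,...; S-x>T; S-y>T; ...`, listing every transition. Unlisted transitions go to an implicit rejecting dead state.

start=q0; accept=q4; q0-a>q1; q0-b>q2; q1-a>q3; q1-b>q4; q2-a>q4; q2-b>q3; q3-a>q5; q3-b>q6; q4-a>q6; q4-b>q5; q5-a>q7; q5-b>q8; q6-a>q8; q6-b>q7; q7-a>q9; q7-b>q0; q8-a>q0; q8-b>q9; q9-a>q2; q9-b>q1

Build one automaton per condition and run them in lockstep. The first has 5 states tracking the input length modulo 5; the second has 2 states tracking the count of `a`s modulo 2. A product state is a pair (one from each), accepting exactly when both do.
10 states suffice.
        a   b  
>  q0   q1  q2 
   q1   q3  q4 
   q2   q4  q3 
   q3   q5  q6 
 * q4   q6  q5 
   q5   q7  q8 
   q6   q8  q7 
   q7   q9  q0 
   q8   q0  q9 
   q9   q2  q1 
(> = start, * = accepting)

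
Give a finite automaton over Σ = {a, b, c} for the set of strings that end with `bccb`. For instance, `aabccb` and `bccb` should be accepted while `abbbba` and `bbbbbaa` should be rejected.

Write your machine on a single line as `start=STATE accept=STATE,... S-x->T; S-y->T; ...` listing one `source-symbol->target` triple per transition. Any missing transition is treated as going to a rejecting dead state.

Remember how much of `bccb` the current input suffix matches. State S0 means no match yet; S1 means the last symbol is `b`; S2 means the last 2 symbols are `bc`; S3 means the last 3 symbols are `bcc`; S4 means the last 4 symbols are `bccb`. Only S4 accepts. On a mismatch, fall back to the longest proper suffix that is still a prefix of `bccb`.
With 5 states:
        a   b   c  
>  S0   S0  S1  S0 
   S1   S0  S1  S2 
   S2   S0  S1  S3 
   S3   S0  S4  S0 
 * S4   S0  S1  S2 
(> = start, * = accepting)

start=S0; accept=S4; S0-a->S0; S0-b->S1; S0-c->S0; S1-a->S0; S1-b->S1; S1-c->S2; S2-a->S0; S2-b->S1; S2-c->S3; S3-a->S0; S3-b->S4; S3-c->S0; S4-a->S0; S4-b->S1; S4-c->S2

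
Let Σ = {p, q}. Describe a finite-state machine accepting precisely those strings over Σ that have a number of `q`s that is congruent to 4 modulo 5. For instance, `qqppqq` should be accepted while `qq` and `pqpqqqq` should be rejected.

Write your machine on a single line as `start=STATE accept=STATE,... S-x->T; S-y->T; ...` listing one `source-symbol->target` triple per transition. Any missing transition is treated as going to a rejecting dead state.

Keep the running count of `q`s modulo 5: each `q` advances along the cycle A → B → C → D → E → A while other symbols loop. Accept at E.
With 5 states:
       p  q 
>  A   A  B 
   B   B  C 
   C   C  D 
   D   D  E 
 * E   E  A 
(> = start, * = accepting)

start=A; accept=E; A-p->A; A-q->B; B-p->B; B-q->C; C-p->C; C-q->D; D-p->D; D-q->E; E-p->E; E-q->A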